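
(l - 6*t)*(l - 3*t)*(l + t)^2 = l^4 - 7*l^3*t + l^2*t^2 + 27*l*t^3 + 18*t^4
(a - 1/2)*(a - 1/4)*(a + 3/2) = a^3 + 3*a^2/4 - a + 3/16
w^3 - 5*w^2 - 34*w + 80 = (w - 8)*(w - 2)*(w + 5)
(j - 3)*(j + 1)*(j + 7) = j^3 + 5*j^2 - 17*j - 21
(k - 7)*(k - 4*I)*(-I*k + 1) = -I*k^3 - 3*k^2 + 7*I*k^2 + 21*k - 4*I*k + 28*I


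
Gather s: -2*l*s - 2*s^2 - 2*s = -2*s^2 + s*(-2*l - 2)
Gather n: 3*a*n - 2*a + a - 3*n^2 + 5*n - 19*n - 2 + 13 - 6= -a - 3*n^2 + n*(3*a - 14) + 5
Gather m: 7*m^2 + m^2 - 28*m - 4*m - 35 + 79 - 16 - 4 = 8*m^2 - 32*m + 24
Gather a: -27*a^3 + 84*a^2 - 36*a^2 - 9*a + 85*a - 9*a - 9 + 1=-27*a^3 + 48*a^2 + 67*a - 8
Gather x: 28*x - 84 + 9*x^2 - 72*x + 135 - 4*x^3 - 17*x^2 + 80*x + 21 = -4*x^3 - 8*x^2 + 36*x + 72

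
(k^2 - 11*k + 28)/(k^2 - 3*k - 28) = (k - 4)/(k + 4)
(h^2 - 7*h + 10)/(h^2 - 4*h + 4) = (h - 5)/(h - 2)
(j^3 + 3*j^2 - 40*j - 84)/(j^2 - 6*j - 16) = (j^2 + j - 42)/(j - 8)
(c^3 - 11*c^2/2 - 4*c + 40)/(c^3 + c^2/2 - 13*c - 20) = (c - 4)/(c + 2)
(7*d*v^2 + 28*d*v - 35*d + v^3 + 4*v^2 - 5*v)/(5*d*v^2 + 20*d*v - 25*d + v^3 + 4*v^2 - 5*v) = (7*d + v)/(5*d + v)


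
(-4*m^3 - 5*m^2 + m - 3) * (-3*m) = 12*m^4 + 15*m^3 - 3*m^2 + 9*m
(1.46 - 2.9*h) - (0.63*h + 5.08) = -3.53*h - 3.62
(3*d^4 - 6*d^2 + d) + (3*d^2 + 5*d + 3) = 3*d^4 - 3*d^2 + 6*d + 3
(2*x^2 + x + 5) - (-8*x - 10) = 2*x^2 + 9*x + 15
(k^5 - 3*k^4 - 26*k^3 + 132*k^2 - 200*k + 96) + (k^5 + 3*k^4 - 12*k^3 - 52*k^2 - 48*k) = 2*k^5 - 38*k^3 + 80*k^2 - 248*k + 96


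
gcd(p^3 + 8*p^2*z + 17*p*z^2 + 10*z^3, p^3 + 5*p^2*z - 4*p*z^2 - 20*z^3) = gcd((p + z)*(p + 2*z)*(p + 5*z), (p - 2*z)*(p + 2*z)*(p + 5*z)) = p^2 + 7*p*z + 10*z^2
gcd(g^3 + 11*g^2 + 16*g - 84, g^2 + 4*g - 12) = g^2 + 4*g - 12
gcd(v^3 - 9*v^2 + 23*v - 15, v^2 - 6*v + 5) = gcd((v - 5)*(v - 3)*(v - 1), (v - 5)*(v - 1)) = v^2 - 6*v + 5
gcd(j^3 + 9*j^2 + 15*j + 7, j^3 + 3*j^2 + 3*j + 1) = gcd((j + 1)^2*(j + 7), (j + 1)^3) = j^2 + 2*j + 1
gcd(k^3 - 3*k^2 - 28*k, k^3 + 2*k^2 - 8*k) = k^2 + 4*k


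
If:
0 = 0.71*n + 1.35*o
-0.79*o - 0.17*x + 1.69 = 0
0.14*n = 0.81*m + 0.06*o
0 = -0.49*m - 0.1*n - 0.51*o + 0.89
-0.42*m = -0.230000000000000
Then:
No Solution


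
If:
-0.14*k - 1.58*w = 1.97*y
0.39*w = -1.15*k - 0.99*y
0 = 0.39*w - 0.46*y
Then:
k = 0.00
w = 0.00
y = 0.00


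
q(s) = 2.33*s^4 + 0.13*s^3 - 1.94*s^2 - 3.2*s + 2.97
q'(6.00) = 2000.68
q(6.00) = 2961.69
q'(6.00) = 2000.68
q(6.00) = 2961.69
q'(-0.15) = -2.64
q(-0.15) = 3.41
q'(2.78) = 189.27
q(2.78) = 121.04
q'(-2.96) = -230.01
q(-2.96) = 170.94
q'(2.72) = 176.68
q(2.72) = 110.06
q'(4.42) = 792.06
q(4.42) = 851.44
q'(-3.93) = -547.64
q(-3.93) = 533.50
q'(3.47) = 377.44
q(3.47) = 311.75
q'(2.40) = 118.57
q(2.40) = 63.22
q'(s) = 9.32*s^3 + 0.39*s^2 - 3.88*s - 3.2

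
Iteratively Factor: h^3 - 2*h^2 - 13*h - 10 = (h - 5)*(h^2 + 3*h + 2) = (h - 5)*(h + 2)*(h + 1)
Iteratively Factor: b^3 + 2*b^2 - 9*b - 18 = (b + 2)*(b^2 - 9) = (b + 2)*(b + 3)*(b - 3)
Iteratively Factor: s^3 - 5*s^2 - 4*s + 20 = (s - 5)*(s^2 - 4) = (s - 5)*(s - 2)*(s + 2)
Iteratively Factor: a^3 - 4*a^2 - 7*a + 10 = (a - 1)*(a^2 - 3*a - 10) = (a - 1)*(a + 2)*(a - 5)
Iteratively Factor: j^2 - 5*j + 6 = (j - 3)*(j - 2)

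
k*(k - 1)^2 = k^3 - 2*k^2 + k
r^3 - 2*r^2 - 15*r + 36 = (r - 3)^2*(r + 4)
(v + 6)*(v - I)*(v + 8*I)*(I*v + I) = I*v^4 - 7*v^3 + 7*I*v^3 - 49*v^2 + 14*I*v^2 - 42*v + 56*I*v + 48*I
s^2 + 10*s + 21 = (s + 3)*(s + 7)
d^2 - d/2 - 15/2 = (d - 3)*(d + 5/2)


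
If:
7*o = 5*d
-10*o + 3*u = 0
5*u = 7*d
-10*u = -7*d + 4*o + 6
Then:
No Solution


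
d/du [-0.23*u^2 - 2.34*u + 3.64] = -0.46*u - 2.34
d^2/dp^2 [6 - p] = 0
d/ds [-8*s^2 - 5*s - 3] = -16*s - 5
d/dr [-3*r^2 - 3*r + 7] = -6*r - 3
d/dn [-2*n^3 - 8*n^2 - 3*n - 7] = -6*n^2 - 16*n - 3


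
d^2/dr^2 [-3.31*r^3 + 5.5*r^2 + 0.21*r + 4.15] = 11.0 - 19.86*r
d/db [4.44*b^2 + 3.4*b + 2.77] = 8.88*b + 3.4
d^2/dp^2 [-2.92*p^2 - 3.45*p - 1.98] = -5.84000000000000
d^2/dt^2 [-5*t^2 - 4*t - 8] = -10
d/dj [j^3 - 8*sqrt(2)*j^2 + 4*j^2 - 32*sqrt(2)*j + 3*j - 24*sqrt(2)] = 3*j^2 - 16*sqrt(2)*j + 8*j - 32*sqrt(2) + 3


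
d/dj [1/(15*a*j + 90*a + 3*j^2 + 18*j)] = (-5*a - 2*j - 6)/(3*(5*a*j + 30*a + j^2 + 6*j)^2)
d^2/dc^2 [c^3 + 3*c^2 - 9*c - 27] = 6*c + 6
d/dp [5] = 0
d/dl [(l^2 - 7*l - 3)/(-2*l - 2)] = (-l^2/2 - l + 2)/(l^2 + 2*l + 1)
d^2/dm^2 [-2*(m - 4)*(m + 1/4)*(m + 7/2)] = 1 - 12*m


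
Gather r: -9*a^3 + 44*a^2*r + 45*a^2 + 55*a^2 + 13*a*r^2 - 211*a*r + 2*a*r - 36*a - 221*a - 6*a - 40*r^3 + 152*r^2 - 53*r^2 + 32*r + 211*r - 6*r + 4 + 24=-9*a^3 + 100*a^2 - 263*a - 40*r^3 + r^2*(13*a + 99) + r*(44*a^2 - 209*a + 237) + 28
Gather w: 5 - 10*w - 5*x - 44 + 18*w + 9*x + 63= 8*w + 4*x + 24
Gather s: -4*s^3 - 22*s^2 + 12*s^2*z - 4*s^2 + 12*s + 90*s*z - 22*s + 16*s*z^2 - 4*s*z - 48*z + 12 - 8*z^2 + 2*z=-4*s^3 + s^2*(12*z - 26) + s*(16*z^2 + 86*z - 10) - 8*z^2 - 46*z + 12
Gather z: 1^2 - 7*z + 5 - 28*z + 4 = 10 - 35*z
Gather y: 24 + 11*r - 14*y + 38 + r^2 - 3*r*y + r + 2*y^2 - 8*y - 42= r^2 + 12*r + 2*y^2 + y*(-3*r - 22) + 20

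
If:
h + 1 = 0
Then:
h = -1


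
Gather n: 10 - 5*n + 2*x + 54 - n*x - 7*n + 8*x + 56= n*(-x - 12) + 10*x + 120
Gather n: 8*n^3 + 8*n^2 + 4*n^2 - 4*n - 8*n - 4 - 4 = 8*n^3 + 12*n^2 - 12*n - 8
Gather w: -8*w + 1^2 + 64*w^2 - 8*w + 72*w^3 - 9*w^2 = 72*w^3 + 55*w^2 - 16*w + 1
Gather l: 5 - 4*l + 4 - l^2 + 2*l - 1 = -l^2 - 2*l + 8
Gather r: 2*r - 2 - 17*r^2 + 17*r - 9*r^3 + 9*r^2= -9*r^3 - 8*r^2 + 19*r - 2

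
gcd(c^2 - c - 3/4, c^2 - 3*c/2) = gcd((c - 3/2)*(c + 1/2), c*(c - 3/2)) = c - 3/2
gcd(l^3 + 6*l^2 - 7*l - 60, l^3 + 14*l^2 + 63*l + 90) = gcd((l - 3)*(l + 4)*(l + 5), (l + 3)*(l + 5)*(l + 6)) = l + 5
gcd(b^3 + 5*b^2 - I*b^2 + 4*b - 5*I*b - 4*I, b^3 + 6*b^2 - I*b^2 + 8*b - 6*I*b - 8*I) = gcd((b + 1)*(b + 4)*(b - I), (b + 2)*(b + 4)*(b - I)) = b^2 + b*(4 - I) - 4*I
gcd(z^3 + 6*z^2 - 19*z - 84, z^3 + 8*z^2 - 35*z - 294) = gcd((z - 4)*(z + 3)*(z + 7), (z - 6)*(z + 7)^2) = z + 7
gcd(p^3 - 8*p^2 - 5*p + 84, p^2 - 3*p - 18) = p + 3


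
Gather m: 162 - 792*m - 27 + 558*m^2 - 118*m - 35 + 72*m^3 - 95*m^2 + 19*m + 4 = 72*m^3 + 463*m^2 - 891*m + 104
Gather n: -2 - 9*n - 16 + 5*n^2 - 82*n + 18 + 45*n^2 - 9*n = 50*n^2 - 100*n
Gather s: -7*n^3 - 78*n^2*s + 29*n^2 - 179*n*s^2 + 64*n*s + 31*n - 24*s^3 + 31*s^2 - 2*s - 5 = -7*n^3 + 29*n^2 + 31*n - 24*s^3 + s^2*(31 - 179*n) + s*(-78*n^2 + 64*n - 2) - 5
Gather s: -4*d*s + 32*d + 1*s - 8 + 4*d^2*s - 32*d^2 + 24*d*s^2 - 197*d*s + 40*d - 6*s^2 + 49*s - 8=-32*d^2 + 72*d + s^2*(24*d - 6) + s*(4*d^2 - 201*d + 50) - 16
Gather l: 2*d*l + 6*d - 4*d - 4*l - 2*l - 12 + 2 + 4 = 2*d + l*(2*d - 6) - 6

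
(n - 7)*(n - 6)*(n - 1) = n^3 - 14*n^2 + 55*n - 42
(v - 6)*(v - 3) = v^2 - 9*v + 18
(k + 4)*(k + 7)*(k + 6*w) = k^3 + 6*k^2*w + 11*k^2 + 66*k*w + 28*k + 168*w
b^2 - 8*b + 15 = (b - 5)*(b - 3)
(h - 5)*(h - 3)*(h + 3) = h^3 - 5*h^2 - 9*h + 45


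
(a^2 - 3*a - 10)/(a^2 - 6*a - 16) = (a - 5)/(a - 8)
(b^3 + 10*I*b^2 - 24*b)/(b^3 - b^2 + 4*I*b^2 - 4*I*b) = (b + 6*I)/(b - 1)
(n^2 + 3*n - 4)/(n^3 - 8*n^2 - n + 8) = (n + 4)/(n^2 - 7*n - 8)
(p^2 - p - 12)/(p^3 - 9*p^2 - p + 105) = (p - 4)/(p^2 - 12*p + 35)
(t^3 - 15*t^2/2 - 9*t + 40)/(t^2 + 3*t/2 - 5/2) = (t^2 - 10*t + 16)/(t - 1)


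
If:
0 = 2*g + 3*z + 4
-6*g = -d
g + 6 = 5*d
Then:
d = 36/29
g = 6/29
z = -128/87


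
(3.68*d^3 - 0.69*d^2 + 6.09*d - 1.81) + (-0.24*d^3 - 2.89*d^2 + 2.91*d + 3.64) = 3.44*d^3 - 3.58*d^2 + 9.0*d + 1.83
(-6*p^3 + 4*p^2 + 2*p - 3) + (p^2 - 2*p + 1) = -6*p^3 + 5*p^2 - 2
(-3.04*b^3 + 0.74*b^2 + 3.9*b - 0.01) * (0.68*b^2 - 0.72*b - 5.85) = -2.0672*b^5 + 2.692*b^4 + 19.9032*b^3 - 7.1438*b^2 - 22.8078*b + 0.0585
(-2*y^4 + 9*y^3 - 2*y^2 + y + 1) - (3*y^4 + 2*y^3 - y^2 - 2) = -5*y^4 + 7*y^3 - y^2 + y + 3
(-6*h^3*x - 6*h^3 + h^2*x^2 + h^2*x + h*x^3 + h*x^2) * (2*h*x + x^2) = -12*h^4*x^2 - 12*h^4*x - 4*h^3*x^3 - 4*h^3*x^2 + 3*h^2*x^4 + 3*h^2*x^3 + h*x^5 + h*x^4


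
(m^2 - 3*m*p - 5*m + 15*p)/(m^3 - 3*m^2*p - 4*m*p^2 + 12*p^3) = (5 - m)/(-m^2 + 4*p^2)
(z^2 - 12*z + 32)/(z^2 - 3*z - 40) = (z - 4)/(z + 5)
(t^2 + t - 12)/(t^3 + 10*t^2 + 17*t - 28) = (t - 3)/(t^2 + 6*t - 7)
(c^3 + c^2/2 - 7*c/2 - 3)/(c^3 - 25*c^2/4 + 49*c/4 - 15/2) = 2*(2*c^2 + 5*c + 3)/(4*c^2 - 17*c + 15)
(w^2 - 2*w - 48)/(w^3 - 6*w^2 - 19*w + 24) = (w + 6)/(w^2 + 2*w - 3)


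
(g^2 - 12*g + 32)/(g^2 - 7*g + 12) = (g - 8)/(g - 3)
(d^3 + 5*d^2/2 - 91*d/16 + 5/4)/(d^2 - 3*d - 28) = (16*d^2 - 24*d + 5)/(16*(d - 7))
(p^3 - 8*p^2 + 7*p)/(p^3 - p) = (p - 7)/(p + 1)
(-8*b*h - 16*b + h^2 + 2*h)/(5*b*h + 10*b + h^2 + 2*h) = (-8*b + h)/(5*b + h)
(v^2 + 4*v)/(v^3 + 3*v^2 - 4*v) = 1/(v - 1)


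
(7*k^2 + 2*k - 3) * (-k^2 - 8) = -7*k^4 - 2*k^3 - 53*k^2 - 16*k + 24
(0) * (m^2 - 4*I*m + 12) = 0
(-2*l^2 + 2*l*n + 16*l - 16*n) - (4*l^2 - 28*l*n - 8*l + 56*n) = -6*l^2 + 30*l*n + 24*l - 72*n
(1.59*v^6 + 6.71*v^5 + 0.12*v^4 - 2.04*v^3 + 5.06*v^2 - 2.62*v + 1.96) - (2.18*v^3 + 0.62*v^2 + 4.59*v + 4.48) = 1.59*v^6 + 6.71*v^5 + 0.12*v^4 - 4.22*v^3 + 4.44*v^2 - 7.21*v - 2.52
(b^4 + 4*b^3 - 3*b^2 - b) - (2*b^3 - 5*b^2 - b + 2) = b^4 + 2*b^3 + 2*b^2 - 2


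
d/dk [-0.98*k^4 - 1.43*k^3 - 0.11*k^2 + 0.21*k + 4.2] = -3.92*k^3 - 4.29*k^2 - 0.22*k + 0.21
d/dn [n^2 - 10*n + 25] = 2*n - 10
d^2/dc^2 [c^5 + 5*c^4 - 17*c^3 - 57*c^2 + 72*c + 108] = 20*c^3 + 60*c^2 - 102*c - 114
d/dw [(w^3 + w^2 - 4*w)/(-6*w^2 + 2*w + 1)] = (-6*w^4 + 4*w^3 - 19*w^2 + 2*w - 4)/(36*w^4 - 24*w^3 - 8*w^2 + 4*w + 1)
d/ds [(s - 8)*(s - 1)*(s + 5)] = 3*s^2 - 8*s - 37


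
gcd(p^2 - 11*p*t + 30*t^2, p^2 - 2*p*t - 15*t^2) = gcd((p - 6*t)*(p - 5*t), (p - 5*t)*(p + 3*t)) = p - 5*t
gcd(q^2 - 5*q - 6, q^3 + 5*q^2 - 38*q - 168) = q - 6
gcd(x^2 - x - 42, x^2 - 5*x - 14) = x - 7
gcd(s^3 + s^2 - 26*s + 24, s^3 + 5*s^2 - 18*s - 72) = s^2 + 2*s - 24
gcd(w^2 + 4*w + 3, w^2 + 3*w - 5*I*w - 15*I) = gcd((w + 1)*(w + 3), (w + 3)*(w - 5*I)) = w + 3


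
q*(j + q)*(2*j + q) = 2*j^2*q + 3*j*q^2 + q^3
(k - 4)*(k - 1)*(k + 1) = k^3 - 4*k^2 - k + 4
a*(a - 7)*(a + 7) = a^3 - 49*a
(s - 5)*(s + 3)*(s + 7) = s^3 + 5*s^2 - 29*s - 105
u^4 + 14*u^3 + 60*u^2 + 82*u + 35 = (u + 1)^2*(u + 5)*(u + 7)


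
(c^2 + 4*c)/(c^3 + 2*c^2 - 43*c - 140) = c/(c^2 - 2*c - 35)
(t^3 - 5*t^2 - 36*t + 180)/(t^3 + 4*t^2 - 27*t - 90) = (t - 6)/(t + 3)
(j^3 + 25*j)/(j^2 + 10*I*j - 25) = j*(j - 5*I)/(j + 5*I)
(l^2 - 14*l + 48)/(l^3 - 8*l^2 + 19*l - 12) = (l^2 - 14*l + 48)/(l^3 - 8*l^2 + 19*l - 12)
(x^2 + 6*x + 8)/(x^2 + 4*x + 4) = (x + 4)/(x + 2)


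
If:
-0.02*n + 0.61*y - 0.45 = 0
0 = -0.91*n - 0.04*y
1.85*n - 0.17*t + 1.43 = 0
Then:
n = -0.03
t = 8.06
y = 0.74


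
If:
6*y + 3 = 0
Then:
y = -1/2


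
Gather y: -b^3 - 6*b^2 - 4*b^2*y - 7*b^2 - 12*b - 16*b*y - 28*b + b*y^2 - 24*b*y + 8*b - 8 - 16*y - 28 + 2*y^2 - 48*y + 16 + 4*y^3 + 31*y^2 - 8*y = -b^3 - 13*b^2 - 32*b + 4*y^3 + y^2*(b + 33) + y*(-4*b^2 - 40*b - 72) - 20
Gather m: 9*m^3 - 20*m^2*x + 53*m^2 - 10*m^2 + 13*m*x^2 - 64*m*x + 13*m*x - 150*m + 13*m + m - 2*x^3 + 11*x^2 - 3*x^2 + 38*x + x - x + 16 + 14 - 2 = 9*m^3 + m^2*(43 - 20*x) + m*(13*x^2 - 51*x - 136) - 2*x^3 + 8*x^2 + 38*x + 28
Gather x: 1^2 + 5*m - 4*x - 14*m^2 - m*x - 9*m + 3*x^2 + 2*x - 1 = -14*m^2 - 4*m + 3*x^2 + x*(-m - 2)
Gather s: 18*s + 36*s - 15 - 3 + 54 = 54*s + 36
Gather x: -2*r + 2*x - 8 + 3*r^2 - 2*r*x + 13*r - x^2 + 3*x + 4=3*r^2 + 11*r - x^2 + x*(5 - 2*r) - 4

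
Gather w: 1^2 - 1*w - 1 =-w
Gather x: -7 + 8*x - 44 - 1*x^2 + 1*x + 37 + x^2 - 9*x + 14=0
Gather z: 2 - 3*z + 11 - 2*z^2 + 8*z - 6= -2*z^2 + 5*z + 7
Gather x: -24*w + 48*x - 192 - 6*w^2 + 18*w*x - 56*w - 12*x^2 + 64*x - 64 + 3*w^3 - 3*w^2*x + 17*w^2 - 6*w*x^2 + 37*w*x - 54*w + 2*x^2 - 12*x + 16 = 3*w^3 + 11*w^2 - 134*w + x^2*(-6*w - 10) + x*(-3*w^2 + 55*w + 100) - 240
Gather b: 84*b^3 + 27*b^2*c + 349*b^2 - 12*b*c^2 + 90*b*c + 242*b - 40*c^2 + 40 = 84*b^3 + b^2*(27*c + 349) + b*(-12*c^2 + 90*c + 242) - 40*c^2 + 40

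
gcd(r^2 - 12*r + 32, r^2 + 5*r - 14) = 1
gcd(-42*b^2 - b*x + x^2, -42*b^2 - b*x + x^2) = -42*b^2 - b*x + x^2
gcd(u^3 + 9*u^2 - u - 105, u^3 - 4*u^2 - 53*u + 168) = u^2 + 4*u - 21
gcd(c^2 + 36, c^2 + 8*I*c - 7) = 1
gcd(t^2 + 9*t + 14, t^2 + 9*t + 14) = t^2 + 9*t + 14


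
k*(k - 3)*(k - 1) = k^3 - 4*k^2 + 3*k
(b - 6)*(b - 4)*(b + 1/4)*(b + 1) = b^4 - 35*b^3/4 + 47*b^2/4 + 55*b/2 + 6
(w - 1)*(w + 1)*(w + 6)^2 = w^4 + 12*w^3 + 35*w^2 - 12*w - 36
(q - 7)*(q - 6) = q^2 - 13*q + 42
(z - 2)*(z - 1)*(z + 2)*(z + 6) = z^4 + 5*z^3 - 10*z^2 - 20*z + 24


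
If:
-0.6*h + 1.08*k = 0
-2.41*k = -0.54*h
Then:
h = 0.00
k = 0.00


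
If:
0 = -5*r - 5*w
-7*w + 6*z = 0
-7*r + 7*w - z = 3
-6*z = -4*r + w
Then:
No Solution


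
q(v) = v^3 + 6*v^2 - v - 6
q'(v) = 3*v^2 + 12*v - 1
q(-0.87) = -1.25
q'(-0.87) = -9.17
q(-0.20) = -5.57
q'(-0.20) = -3.28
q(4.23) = 172.81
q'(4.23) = 103.44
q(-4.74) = 27.05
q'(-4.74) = 9.52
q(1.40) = 7.10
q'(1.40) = 21.68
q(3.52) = 108.44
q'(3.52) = 78.41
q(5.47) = 331.72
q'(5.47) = 154.40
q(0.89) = -1.43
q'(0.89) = 12.06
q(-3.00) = 24.00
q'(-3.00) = -10.00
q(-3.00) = 24.00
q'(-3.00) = -10.00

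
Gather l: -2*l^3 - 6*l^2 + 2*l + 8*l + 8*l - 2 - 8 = -2*l^3 - 6*l^2 + 18*l - 10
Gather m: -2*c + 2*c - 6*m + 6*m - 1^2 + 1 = 0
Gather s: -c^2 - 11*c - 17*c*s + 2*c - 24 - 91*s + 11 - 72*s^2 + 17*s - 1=-c^2 - 9*c - 72*s^2 + s*(-17*c - 74) - 14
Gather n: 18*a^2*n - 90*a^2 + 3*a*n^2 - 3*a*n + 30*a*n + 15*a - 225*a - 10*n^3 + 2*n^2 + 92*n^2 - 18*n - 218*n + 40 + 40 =-90*a^2 - 210*a - 10*n^3 + n^2*(3*a + 94) + n*(18*a^2 + 27*a - 236) + 80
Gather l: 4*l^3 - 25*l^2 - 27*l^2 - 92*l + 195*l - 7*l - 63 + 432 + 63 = 4*l^3 - 52*l^2 + 96*l + 432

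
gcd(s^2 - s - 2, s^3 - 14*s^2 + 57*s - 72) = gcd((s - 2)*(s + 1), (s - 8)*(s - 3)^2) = 1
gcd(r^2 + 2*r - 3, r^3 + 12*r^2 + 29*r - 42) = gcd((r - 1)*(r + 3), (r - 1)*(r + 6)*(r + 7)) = r - 1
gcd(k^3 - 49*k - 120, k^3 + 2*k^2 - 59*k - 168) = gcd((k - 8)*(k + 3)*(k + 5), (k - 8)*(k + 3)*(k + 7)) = k^2 - 5*k - 24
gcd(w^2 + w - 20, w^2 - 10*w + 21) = 1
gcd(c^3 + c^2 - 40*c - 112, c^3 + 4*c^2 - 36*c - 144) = c + 4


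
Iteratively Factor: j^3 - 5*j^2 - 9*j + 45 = (j + 3)*(j^2 - 8*j + 15) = (j - 3)*(j + 3)*(j - 5)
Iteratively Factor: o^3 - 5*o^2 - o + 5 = (o - 5)*(o^2 - 1) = (o - 5)*(o - 1)*(o + 1)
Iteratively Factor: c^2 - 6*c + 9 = (c - 3)*(c - 3)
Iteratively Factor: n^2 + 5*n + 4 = (n + 1)*(n + 4)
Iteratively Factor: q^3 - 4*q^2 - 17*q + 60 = (q + 4)*(q^2 - 8*q + 15) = (q - 3)*(q + 4)*(q - 5)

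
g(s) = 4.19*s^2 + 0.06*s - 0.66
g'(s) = 8.38*s + 0.06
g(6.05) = 153.07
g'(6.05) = 50.76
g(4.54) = 85.98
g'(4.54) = 38.11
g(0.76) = 1.81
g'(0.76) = 6.43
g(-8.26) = 284.72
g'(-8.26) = -69.16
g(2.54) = 26.52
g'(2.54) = 21.35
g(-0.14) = -0.59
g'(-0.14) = -1.11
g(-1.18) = 5.10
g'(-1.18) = -9.83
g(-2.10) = 17.69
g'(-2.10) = -17.54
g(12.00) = 603.42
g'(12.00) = 100.62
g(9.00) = 339.27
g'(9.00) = 75.48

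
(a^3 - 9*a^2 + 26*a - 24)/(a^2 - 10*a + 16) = (a^2 - 7*a + 12)/(a - 8)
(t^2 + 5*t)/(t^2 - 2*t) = (t + 5)/(t - 2)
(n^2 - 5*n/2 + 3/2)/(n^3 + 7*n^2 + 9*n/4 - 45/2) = 2*(n - 1)/(2*n^2 + 17*n + 30)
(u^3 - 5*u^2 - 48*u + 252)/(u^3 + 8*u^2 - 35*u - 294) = (u - 6)/(u + 7)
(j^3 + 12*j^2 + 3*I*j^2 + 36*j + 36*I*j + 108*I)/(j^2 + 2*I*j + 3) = (j^2 + 12*j + 36)/(j - I)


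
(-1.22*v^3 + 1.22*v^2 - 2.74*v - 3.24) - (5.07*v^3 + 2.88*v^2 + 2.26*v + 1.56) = -6.29*v^3 - 1.66*v^2 - 5.0*v - 4.8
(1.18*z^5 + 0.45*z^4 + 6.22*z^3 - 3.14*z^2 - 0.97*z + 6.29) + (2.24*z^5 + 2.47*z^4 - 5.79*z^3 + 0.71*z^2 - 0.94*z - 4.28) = 3.42*z^5 + 2.92*z^4 + 0.43*z^3 - 2.43*z^2 - 1.91*z + 2.01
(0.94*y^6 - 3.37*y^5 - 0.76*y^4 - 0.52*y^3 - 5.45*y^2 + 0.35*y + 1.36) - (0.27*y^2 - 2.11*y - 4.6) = 0.94*y^6 - 3.37*y^5 - 0.76*y^4 - 0.52*y^3 - 5.72*y^2 + 2.46*y + 5.96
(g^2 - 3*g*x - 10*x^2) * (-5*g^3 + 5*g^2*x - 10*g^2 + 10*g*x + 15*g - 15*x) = -5*g^5 + 20*g^4*x - 10*g^4 + 35*g^3*x^2 + 40*g^3*x + 15*g^3 - 50*g^2*x^3 + 70*g^2*x^2 - 60*g^2*x - 100*g*x^3 - 105*g*x^2 + 150*x^3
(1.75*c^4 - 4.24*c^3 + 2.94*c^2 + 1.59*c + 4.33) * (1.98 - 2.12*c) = -3.71*c^5 + 12.4538*c^4 - 14.628*c^3 + 2.4504*c^2 - 6.0314*c + 8.5734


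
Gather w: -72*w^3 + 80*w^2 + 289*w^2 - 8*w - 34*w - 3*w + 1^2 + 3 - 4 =-72*w^3 + 369*w^2 - 45*w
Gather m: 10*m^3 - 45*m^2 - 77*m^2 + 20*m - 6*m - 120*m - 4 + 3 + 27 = 10*m^3 - 122*m^2 - 106*m + 26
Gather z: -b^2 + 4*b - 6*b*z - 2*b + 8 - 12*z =-b^2 + 2*b + z*(-6*b - 12) + 8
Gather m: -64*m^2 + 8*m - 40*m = -64*m^2 - 32*m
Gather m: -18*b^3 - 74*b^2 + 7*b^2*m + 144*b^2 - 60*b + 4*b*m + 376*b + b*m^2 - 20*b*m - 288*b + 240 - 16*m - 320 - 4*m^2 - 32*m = -18*b^3 + 70*b^2 + 28*b + m^2*(b - 4) + m*(7*b^2 - 16*b - 48) - 80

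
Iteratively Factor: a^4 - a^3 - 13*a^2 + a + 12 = (a - 4)*(a^3 + 3*a^2 - a - 3) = (a - 4)*(a - 1)*(a^2 + 4*a + 3) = (a - 4)*(a - 1)*(a + 1)*(a + 3)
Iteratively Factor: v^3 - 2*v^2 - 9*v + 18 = (v - 3)*(v^2 + v - 6) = (v - 3)*(v - 2)*(v + 3)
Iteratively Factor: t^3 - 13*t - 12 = (t + 1)*(t^2 - t - 12) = (t - 4)*(t + 1)*(t + 3)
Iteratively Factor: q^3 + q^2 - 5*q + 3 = (q - 1)*(q^2 + 2*q - 3) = (q - 1)*(q + 3)*(q - 1)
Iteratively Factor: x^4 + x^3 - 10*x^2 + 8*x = (x - 2)*(x^3 + 3*x^2 - 4*x) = (x - 2)*(x + 4)*(x^2 - x) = x*(x - 2)*(x + 4)*(x - 1)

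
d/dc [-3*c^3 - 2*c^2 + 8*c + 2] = -9*c^2 - 4*c + 8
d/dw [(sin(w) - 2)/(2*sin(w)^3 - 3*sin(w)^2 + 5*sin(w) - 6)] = (-4*sin(w)^3 + 15*sin(w)^2 - 12*sin(w) + 4)*cos(w)/(2*sin(w)^3 - 3*sin(w)^2 + 5*sin(w) - 6)^2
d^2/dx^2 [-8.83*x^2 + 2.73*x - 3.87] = -17.6600000000000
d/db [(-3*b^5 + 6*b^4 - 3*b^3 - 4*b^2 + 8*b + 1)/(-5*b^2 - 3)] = (45*b^6 - 60*b^5 + 60*b^4 - 72*b^3 + 67*b^2 + 34*b - 24)/(25*b^4 + 30*b^2 + 9)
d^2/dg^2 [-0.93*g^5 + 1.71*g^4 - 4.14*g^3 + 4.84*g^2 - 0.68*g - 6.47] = -18.6*g^3 + 20.52*g^2 - 24.84*g + 9.68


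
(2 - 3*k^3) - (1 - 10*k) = -3*k^3 + 10*k + 1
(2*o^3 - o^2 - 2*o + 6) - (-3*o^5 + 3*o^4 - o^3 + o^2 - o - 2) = 3*o^5 - 3*o^4 + 3*o^3 - 2*o^2 - o + 8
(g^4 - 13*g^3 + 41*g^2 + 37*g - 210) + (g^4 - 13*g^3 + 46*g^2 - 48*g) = 2*g^4 - 26*g^3 + 87*g^2 - 11*g - 210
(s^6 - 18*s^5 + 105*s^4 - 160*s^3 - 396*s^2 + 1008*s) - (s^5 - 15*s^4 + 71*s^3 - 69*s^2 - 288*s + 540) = s^6 - 19*s^5 + 120*s^4 - 231*s^3 - 327*s^2 + 1296*s - 540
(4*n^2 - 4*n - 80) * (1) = 4*n^2 - 4*n - 80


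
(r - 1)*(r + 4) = r^2 + 3*r - 4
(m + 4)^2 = m^2 + 8*m + 16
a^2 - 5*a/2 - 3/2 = (a - 3)*(a + 1/2)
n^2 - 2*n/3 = n*(n - 2/3)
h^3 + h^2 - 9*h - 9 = (h - 3)*(h + 1)*(h + 3)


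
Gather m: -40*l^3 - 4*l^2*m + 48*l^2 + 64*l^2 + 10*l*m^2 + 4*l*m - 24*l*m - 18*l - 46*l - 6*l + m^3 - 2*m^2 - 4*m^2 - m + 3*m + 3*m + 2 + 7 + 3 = -40*l^3 + 112*l^2 - 70*l + m^3 + m^2*(10*l - 6) + m*(-4*l^2 - 20*l + 5) + 12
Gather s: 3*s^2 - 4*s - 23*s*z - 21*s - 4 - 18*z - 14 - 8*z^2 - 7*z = 3*s^2 + s*(-23*z - 25) - 8*z^2 - 25*z - 18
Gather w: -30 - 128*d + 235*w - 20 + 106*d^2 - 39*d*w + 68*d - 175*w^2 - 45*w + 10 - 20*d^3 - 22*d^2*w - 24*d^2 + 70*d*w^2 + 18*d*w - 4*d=-20*d^3 + 82*d^2 - 64*d + w^2*(70*d - 175) + w*(-22*d^2 - 21*d + 190) - 40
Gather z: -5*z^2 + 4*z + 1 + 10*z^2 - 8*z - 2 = 5*z^2 - 4*z - 1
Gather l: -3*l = -3*l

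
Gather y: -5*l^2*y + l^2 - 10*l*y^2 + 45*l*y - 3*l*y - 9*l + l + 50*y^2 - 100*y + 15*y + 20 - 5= l^2 - 8*l + y^2*(50 - 10*l) + y*(-5*l^2 + 42*l - 85) + 15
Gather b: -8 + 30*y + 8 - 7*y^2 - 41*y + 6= -7*y^2 - 11*y + 6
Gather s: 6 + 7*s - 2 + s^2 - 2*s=s^2 + 5*s + 4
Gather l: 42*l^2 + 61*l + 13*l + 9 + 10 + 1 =42*l^2 + 74*l + 20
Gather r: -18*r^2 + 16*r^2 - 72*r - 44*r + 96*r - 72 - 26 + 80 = -2*r^2 - 20*r - 18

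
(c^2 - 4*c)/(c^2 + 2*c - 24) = c/(c + 6)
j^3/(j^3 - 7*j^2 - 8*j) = j^2/(j^2 - 7*j - 8)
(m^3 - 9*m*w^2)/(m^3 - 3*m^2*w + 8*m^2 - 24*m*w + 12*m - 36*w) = m*(m + 3*w)/(m^2 + 8*m + 12)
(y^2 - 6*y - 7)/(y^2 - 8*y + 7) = (y + 1)/(y - 1)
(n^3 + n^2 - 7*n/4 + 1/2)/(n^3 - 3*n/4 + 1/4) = (n + 2)/(n + 1)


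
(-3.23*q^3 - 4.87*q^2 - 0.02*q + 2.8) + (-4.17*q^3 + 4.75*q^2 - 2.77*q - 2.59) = -7.4*q^3 - 0.12*q^2 - 2.79*q + 0.21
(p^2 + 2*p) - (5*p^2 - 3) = -4*p^2 + 2*p + 3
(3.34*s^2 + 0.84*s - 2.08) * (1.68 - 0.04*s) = -0.1336*s^3 + 5.5776*s^2 + 1.4944*s - 3.4944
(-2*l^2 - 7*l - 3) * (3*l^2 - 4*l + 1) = -6*l^4 - 13*l^3 + 17*l^2 + 5*l - 3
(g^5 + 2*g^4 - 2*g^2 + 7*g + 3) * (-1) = -g^5 - 2*g^4 + 2*g^2 - 7*g - 3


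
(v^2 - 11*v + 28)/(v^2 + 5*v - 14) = (v^2 - 11*v + 28)/(v^2 + 5*v - 14)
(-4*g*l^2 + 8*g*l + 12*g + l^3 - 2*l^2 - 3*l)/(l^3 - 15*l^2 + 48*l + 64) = (-4*g*l + 12*g + l^2 - 3*l)/(l^2 - 16*l + 64)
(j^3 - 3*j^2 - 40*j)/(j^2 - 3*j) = (j^2 - 3*j - 40)/(j - 3)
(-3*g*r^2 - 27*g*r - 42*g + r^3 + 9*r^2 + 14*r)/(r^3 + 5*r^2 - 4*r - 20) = (-3*g*r - 21*g + r^2 + 7*r)/(r^2 + 3*r - 10)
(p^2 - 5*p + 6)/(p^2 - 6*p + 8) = (p - 3)/(p - 4)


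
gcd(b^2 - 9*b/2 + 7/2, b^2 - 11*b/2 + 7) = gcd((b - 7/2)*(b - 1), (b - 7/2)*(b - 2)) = b - 7/2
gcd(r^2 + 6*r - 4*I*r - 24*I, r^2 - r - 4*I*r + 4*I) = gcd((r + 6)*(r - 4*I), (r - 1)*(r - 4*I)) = r - 4*I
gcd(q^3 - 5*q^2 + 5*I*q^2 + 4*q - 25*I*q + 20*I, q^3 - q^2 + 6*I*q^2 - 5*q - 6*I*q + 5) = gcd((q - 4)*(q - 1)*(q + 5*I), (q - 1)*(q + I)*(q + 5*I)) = q^2 + q*(-1 + 5*I) - 5*I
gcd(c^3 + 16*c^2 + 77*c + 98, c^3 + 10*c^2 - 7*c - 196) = c^2 + 14*c + 49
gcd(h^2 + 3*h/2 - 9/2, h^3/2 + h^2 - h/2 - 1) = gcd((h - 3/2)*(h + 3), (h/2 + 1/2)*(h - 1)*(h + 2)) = 1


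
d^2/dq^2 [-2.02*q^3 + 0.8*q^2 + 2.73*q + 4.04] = 1.6 - 12.12*q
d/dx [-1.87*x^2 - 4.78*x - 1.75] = -3.74*x - 4.78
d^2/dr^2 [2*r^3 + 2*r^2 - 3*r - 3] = 12*r + 4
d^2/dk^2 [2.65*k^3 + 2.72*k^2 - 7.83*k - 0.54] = 15.9*k + 5.44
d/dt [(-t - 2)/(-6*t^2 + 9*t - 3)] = (-2*t^2 - 8*t + 7)/(3*(4*t^4 - 12*t^3 + 13*t^2 - 6*t + 1))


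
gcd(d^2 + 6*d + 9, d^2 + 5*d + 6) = d + 3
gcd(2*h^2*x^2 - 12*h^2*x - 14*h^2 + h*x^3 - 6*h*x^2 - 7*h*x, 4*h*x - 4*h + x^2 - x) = 1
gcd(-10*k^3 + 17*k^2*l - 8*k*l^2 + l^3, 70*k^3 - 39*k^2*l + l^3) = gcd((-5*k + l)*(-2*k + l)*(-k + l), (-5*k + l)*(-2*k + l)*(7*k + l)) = 10*k^2 - 7*k*l + l^2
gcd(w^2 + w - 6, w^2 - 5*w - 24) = w + 3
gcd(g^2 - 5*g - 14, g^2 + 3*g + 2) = g + 2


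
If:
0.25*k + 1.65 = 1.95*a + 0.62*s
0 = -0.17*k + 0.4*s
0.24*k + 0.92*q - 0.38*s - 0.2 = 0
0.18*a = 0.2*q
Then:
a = 0.89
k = -6.88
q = 0.80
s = -2.92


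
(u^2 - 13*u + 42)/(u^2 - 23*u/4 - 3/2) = 4*(u - 7)/(4*u + 1)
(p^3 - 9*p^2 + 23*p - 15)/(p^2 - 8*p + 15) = p - 1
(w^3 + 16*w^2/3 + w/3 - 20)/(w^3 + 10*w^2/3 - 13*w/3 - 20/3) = (w + 3)/(w + 1)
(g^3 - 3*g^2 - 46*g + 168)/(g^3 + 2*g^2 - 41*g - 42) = (g - 4)/(g + 1)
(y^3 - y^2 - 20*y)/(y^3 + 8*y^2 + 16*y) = (y - 5)/(y + 4)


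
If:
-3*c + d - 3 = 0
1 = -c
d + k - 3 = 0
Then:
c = -1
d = 0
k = 3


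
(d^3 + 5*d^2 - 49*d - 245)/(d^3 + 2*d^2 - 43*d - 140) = (d + 7)/(d + 4)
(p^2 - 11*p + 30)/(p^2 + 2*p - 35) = (p - 6)/(p + 7)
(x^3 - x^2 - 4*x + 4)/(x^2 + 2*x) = x - 3 + 2/x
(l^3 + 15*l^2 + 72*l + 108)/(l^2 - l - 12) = (l^2 + 12*l + 36)/(l - 4)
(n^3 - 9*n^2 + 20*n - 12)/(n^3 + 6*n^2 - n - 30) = (n^2 - 7*n + 6)/(n^2 + 8*n + 15)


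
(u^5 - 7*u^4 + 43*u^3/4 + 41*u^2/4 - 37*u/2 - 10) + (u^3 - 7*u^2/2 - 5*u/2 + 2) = u^5 - 7*u^4 + 47*u^3/4 + 27*u^2/4 - 21*u - 8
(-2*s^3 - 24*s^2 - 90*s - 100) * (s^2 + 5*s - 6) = -2*s^5 - 34*s^4 - 198*s^3 - 406*s^2 + 40*s + 600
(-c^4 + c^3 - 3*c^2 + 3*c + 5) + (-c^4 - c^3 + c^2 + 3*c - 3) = -2*c^4 - 2*c^2 + 6*c + 2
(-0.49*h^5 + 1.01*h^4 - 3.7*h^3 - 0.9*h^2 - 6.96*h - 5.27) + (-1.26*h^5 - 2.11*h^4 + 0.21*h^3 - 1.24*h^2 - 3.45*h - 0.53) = -1.75*h^5 - 1.1*h^4 - 3.49*h^3 - 2.14*h^2 - 10.41*h - 5.8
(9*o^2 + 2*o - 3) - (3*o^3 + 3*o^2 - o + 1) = -3*o^3 + 6*o^2 + 3*o - 4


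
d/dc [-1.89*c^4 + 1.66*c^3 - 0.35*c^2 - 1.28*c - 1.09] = -7.56*c^3 + 4.98*c^2 - 0.7*c - 1.28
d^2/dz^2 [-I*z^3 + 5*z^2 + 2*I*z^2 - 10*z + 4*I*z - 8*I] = -6*I*z + 10 + 4*I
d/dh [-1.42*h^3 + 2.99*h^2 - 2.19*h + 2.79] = -4.26*h^2 + 5.98*h - 2.19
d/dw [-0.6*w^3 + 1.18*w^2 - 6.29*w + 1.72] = -1.8*w^2 + 2.36*w - 6.29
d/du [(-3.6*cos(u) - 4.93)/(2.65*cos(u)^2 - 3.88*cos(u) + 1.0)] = (-9.54*cos(u)^2 - 26.129*cos(u) + 22.7284)*sin(u)/(7.0225*cos(u)^4 - 20.564*cos(u)^3 + 20.3544*cos(u)^2 - 7.76*cos(u) + 1.0)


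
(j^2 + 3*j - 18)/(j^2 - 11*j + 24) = (j + 6)/(j - 8)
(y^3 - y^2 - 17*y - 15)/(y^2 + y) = y - 2 - 15/y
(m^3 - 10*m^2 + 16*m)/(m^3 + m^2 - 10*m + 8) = m*(m - 8)/(m^2 + 3*m - 4)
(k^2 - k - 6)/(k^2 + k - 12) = (k + 2)/(k + 4)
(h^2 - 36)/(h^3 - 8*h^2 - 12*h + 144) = (h + 6)/(h^2 - 2*h - 24)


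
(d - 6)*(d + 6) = d^2 - 36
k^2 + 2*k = k*(k + 2)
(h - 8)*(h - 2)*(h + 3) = h^3 - 7*h^2 - 14*h + 48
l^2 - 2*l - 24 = (l - 6)*(l + 4)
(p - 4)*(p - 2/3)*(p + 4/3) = p^3 - 10*p^2/3 - 32*p/9 + 32/9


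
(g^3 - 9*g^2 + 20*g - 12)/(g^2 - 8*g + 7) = (g^2 - 8*g + 12)/(g - 7)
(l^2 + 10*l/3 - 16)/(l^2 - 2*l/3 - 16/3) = (l + 6)/(l + 2)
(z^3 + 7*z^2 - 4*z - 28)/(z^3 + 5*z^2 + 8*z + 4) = (z^2 + 5*z - 14)/(z^2 + 3*z + 2)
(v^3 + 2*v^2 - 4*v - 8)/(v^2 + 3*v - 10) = (v^2 + 4*v + 4)/(v + 5)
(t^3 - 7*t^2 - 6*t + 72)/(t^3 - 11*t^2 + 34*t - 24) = (t + 3)/(t - 1)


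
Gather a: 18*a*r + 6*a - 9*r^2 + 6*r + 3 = a*(18*r + 6) - 9*r^2 + 6*r + 3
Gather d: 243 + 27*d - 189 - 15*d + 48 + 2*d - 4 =14*d + 98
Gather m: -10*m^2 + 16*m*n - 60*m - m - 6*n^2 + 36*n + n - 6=-10*m^2 + m*(16*n - 61) - 6*n^2 + 37*n - 6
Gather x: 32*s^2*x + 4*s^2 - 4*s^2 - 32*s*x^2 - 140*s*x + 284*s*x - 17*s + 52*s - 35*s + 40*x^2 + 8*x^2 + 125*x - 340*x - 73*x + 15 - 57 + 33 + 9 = x^2*(48 - 32*s) + x*(32*s^2 + 144*s - 288)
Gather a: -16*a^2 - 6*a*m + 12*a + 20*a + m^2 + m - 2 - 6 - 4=-16*a^2 + a*(32 - 6*m) + m^2 + m - 12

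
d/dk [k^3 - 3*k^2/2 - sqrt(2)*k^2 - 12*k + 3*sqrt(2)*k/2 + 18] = 3*k^2 - 3*k - 2*sqrt(2)*k - 12 + 3*sqrt(2)/2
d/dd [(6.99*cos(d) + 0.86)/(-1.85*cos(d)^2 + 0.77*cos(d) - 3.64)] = (-12.9315*cos(d)^2 - 3.182*cos(d) + 26.1058)*sin(d)/(3.4225*cos(d)^4 - 2.849*cos(d)^3 + 14.0609*cos(d)^2 - 5.6056*cos(d) + 13.2496)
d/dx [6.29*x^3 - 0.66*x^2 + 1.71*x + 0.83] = 18.87*x^2 - 1.32*x + 1.71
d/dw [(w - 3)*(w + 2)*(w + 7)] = 3*w^2 + 12*w - 13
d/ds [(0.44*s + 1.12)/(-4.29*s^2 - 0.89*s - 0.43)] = (1.8876*s^2 + 9.6096*s + 0.8076)/(18.4041*s^4 + 7.6362*s^3 + 4.4815*s^2 + 0.7654*s + 0.1849)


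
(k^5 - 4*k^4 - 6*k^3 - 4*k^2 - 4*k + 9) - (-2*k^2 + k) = k^5 - 4*k^4 - 6*k^3 - 2*k^2 - 5*k + 9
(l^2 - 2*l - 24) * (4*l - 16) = 4*l^3 - 24*l^2 - 64*l + 384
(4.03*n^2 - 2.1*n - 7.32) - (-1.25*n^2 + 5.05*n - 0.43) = 5.28*n^2 - 7.15*n - 6.89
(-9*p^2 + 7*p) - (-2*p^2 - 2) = -7*p^2 + 7*p + 2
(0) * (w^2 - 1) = 0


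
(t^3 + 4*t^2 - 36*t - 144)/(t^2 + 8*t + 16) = (t^2 - 36)/(t + 4)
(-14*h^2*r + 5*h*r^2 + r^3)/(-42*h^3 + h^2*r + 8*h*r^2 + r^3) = r/(3*h + r)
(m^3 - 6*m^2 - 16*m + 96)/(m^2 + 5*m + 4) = (m^2 - 10*m + 24)/(m + 1)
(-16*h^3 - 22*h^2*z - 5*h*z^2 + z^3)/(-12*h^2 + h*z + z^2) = (-16*h^3 - 22*h^2*z - 5*h*z^2 + z^3)/(-12*h^2 + h*z + z^2)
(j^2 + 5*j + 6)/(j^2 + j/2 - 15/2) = 2*(j + 2)/(2*j - 5)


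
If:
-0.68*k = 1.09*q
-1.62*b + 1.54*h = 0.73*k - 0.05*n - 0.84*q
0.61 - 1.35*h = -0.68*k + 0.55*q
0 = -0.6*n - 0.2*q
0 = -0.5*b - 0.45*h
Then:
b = 0.49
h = -0.55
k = -1.32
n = -0.27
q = 0.82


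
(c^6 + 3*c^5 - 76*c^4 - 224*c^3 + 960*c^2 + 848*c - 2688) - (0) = c^6 + 3*c^5 - 76*c^4 - 224*c^3 + 960*c^2 + 848*c - 2688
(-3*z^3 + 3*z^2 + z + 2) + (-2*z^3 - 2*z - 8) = -5*z^3 + 3*z^2 - z - 6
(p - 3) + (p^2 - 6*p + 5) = p^2 - 5*p + 2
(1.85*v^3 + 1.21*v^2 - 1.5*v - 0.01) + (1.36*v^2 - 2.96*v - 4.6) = 1.85*v^3 + 2.57*v^2 - 4.46*v - 4.61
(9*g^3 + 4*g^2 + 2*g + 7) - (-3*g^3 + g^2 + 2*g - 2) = 12*g^3 + 3*g^2 + 9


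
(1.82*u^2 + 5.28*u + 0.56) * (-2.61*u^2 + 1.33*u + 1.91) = -4.7502*u^4 - 11.3602*u^3 + 9.037*u^2 + 10.8296*u + 1.0696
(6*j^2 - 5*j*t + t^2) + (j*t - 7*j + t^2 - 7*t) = 6*j^2 - 4*j*t - 7*j + 2*t^2 - 7*t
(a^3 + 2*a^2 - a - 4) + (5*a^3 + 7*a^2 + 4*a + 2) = 6*a^3 + 9*a^2 + 3*a - 2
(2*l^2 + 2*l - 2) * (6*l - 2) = 12*l^3 + 8*l^2 - 16*l + 4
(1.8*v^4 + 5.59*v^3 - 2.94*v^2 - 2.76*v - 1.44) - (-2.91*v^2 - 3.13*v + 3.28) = 1.8*v^4 + 5.59*v^3 - 0.0299999999999998*v^2 + 0.37*v - 4.72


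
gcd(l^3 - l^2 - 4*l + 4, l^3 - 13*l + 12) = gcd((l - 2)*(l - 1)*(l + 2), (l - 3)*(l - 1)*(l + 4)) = l - 1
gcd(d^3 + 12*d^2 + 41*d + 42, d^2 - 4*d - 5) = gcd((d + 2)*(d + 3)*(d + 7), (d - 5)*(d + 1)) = 1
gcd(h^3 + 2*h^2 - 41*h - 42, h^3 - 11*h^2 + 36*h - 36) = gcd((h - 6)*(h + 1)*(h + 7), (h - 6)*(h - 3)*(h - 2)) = h - 6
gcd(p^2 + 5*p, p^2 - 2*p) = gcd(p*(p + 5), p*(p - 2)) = p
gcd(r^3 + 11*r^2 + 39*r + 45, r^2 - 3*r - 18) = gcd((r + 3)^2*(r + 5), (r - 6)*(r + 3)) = r + 3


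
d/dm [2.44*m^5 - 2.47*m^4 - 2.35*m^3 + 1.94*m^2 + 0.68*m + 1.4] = 12.2*m^4 - 9.88*m^3 - 7.05*m^2 + 3.88*m + 0.68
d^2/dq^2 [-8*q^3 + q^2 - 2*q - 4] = 2 - 48*q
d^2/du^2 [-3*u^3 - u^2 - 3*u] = -18*u - 2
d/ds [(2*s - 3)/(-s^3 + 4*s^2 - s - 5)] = (-2*s^3 + 8*s^2 - 2*s + (2*s - 3)*(3*s^2 - 8*s + 1) - 10)/(s^3 - 4*s^2 + s + 5)^2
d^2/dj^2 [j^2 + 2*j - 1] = 2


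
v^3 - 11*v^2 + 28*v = v*(v - 7)*(v - 4)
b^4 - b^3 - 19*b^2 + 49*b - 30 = (b - 3)*(b - 2)*(b - 1)*(b + 5)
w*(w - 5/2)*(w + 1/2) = w^3 - 2*w^2 - 5*w/4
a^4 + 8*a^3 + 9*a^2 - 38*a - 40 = (a - 2)*(a + 1)*(a + 4)*(a + 5)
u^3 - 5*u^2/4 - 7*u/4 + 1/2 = (u - 2)*(u - 1/4)*(u + 1)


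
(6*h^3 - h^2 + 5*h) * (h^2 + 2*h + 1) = 6*h^5 + 11*h^4 + 9*h^3 + 9*h^2 + 5*h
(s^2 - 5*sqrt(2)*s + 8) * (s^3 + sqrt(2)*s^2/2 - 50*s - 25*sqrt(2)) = s^5 - 9*sqrt(2)*s^4/2 - 47*s^3 + 229*sqrt(2)*s^2 - 150*s - 200*sqrt(2)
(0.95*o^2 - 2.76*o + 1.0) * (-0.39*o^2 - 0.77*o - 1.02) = -0.3705*o^4 + 0.3449*o^3 + 0.7662*o^2 + 2.0452*o - 1.02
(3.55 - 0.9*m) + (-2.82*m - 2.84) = 0.71 - 3.72*m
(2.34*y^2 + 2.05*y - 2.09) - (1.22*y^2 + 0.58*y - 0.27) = 1.12*y^2 + 1.47*y - 1.82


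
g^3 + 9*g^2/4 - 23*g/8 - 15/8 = (g - 5/4)*(g + 1/2)*(g + 3)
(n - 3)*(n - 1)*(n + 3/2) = n^3 - 5*n^2/2 - 3*n + 9/2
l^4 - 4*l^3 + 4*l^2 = l^2*(l - 2)^2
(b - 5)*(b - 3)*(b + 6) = b^3 - 2*b^2 - 33*b + 90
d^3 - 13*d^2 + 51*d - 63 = (d - 7)*(d - 3)^2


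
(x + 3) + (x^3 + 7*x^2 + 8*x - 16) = x^3 + 7*x^2 + 9*x - 13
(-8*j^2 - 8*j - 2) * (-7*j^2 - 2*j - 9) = 56*j^4 + 72*j^3 + 102*j^2 + 76*j + 18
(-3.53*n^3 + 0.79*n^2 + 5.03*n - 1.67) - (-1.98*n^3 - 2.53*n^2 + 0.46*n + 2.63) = -1.55*n^3 + 3.32*n^2 + 4.57*n - 4.3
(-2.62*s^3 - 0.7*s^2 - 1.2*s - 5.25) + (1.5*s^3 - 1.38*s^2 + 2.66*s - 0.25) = -1.12*s^3 - 2.08*s^2 + 1.46*s - 5.5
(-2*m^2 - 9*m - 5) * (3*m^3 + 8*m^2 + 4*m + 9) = -6*m^5 - 43*m^4 - 95*m^3 - 94*m^2 - 101*m - 45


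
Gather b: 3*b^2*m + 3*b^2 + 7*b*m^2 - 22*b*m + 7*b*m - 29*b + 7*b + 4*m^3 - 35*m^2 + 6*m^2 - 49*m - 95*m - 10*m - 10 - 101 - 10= b^2*(3*m + 3) + b*(7*m^2 - 15*m - 22) + 4*m^3 - 29*m^2 - 154*m - 121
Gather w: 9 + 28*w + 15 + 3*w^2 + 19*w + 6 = 3*w^2 + 47*w + 30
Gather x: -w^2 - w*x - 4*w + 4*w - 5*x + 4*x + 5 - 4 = -w^2 + x*(-w - 1) + 1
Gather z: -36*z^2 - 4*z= -36*z^2 - 4*z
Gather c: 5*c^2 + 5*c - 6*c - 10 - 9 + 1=5*c^2 - c - 18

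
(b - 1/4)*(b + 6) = b^2 + 23*b/4 - 3/2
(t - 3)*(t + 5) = t^2 + 2*t - 15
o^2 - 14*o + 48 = (o - 8)*(o - 6)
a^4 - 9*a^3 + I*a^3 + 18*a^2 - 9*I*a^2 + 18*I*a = a*(a - 6)*(a - 3)*(a + I)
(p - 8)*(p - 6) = p^2 - 14*p + 48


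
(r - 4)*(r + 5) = r^2 + r - 20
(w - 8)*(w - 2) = w^2 - 10*w + 16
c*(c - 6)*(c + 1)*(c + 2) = c^4 - 3*c^3 - 16*c^2 - 12*c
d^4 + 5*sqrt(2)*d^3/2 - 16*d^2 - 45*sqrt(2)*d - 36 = (d - 3*sqrt(2))*(d + sqrt(2)/2)*(d + 2*sqrt(2))*(d + 3*sqrt(2))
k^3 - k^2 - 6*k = k*(k - 3)*(k + 2)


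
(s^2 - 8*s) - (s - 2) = s^2 - 9*s + 2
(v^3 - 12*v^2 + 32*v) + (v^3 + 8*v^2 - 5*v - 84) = 2*v^3 - 4*v^2 + 27*v - 84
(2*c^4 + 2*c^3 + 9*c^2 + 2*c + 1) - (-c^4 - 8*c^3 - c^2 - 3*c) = 3*c^4 + 10*c^3 + 10*c^2 + 5*c + 1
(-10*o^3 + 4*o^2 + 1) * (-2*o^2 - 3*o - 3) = 20*o^5 + 22*o^4 + 18*o^3 - 14*o^2 - 3*o - 3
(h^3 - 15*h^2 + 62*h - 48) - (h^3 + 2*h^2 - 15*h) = -17*h^2 + 77*h - 48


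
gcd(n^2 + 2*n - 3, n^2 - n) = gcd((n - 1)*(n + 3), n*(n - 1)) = n - 1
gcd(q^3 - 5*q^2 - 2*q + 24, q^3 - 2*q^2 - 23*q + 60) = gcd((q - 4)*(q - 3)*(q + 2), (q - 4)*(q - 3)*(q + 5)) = q^2 - 7*q + 12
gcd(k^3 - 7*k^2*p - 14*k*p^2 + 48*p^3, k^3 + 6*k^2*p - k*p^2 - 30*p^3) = -k^2 - k*p + 6*p^2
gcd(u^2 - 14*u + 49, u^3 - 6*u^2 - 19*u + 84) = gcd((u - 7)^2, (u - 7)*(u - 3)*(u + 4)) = u - 7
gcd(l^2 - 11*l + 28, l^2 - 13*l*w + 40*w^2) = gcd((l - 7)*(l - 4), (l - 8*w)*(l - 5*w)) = 1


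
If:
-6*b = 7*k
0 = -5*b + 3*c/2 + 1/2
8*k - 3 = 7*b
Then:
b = -21/97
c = -307/291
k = 18/97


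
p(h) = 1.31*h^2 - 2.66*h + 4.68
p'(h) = 2.62*h - 2.66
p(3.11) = 9.08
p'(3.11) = 5.49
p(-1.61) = 12.36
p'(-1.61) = -6.88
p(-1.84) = 14.01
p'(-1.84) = -7.48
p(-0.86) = 7.94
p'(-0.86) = -4.91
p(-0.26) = 5.46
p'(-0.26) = -3.34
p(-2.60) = 20.45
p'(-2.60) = -9.47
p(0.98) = 3.33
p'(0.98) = -0.09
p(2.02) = 4.65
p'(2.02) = 2.63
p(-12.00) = 225.24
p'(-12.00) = -34.10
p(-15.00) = 339.33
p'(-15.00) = -41.96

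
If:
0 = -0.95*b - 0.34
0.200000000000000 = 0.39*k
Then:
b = -0.36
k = 0.51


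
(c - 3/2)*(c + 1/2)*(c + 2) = c^3 + c^2 - 11*c/4 - 3/2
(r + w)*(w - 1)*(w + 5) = r*w^2 + 4*r*w - 5*r + w^3 + 4*w^2 - 5*w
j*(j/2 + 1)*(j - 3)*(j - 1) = j^4/2 - j^3 - 5*j^2/2 + 3*j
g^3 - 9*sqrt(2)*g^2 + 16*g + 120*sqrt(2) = (g - 6*sqrt(2))*(g - 5*sqrt(2))*(g + 2*sqrt(2))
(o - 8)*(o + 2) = o^2 - 6*o - 16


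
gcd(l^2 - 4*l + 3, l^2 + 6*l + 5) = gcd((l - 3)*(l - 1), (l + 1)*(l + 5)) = 1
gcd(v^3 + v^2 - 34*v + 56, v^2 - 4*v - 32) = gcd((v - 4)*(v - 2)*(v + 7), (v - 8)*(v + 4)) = 1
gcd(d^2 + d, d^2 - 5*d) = d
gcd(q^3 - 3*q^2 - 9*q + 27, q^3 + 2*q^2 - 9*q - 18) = q^2 - 9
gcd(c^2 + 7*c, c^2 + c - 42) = c + 7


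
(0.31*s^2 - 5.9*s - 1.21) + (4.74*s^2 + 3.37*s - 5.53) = 5.05*s^2 - 2.53*s - 6.74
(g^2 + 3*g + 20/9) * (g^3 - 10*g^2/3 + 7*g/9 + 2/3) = g^5 - g^4/3 - 7*g^3 - 119*g^2/27 + 302*g/81 + 40/27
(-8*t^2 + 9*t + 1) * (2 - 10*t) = 80*t^3 - 106*t^2 + 8*t + 2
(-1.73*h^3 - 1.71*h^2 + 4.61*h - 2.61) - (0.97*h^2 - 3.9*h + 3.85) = -1.73*h^3 - 2.68*h^2 + 8.51*h - 6.46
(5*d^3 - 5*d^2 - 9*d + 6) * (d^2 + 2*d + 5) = 5*d^5 + 5*d^4 + 6*d^3 - 37*d^2 - 33*d + 30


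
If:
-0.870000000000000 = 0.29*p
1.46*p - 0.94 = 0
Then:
No Solution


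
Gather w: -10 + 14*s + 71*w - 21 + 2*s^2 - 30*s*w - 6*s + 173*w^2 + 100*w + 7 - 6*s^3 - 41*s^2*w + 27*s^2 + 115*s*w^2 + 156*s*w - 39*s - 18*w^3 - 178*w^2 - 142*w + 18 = -6*s^3 + 29*s^2 - 31*s - 18*w^3 + w^2*(115*s - 5) + w*(-41*s^2 + 126*s + 29) - 6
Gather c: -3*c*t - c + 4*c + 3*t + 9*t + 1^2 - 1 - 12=c*(3 - 3*t) + 12*t - 12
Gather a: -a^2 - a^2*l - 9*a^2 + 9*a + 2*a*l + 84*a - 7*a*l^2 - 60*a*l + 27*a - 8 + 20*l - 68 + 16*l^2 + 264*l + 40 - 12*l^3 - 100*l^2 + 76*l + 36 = a^2*(-l - 10) + a*(-7*l^2 - 58*l + 120) - 12*l^3 - 84*l^2 + 360*l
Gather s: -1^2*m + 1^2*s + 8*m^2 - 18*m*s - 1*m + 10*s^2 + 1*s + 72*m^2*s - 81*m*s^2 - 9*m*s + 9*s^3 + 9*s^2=8*m^2 - 2*m + 9*s^3 + s^2*(19 - 81*m) + s*(72*m^2 - 27*m + 2)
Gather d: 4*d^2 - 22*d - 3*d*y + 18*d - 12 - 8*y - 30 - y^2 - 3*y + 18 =4*d^2 + d*(-3*y - 4) - y^2 - 11*y - 24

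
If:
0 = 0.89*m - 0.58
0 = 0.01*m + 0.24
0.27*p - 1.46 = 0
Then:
No Solution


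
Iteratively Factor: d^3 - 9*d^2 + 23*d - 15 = (d - 5)*(d^2 - 4*d + 3) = (d - 5)*(d - 3)*(d - 1)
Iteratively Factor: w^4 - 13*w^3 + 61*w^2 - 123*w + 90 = (w - 3)*(w^3 - 10*w^2 + 31*w - 30) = (w - 3)*(w - 2)*(w^2 - 8*w + 15) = (w - 5)*(w - 3)*(w - 2)*(w - 3)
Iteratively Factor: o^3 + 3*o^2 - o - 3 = (o + 3)*(o^2 - 1) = (o - 1)*(o + 3)*(o + 1)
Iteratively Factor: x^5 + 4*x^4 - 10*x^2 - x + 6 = (x + 1)*(x^4 + 3*x^3 - 3*x^2 - 7*x + 6) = (x + 1)*(x + 3)*(x^3 - 3*x + 2) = (x + 1)*(x + 2)*(x + 3)*(x^2 - 2*x + 1) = (x - 1)*(x + 1)*(x + 2)*(x + 3)*(x - 1)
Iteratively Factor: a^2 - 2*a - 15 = (a + 3)*(a - 5)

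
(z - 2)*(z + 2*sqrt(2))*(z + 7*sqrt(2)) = z^3 - 2*z^2 + 9*sqrt(2)*z^2 - 18*sqrt(2)*z + 28*z - 56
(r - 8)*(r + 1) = r^2 - 7*r - 8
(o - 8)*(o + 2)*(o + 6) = o^3 - 52*o - 96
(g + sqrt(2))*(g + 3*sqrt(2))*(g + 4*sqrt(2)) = g^3 + 8*sqrt(2)*g^2 + 38*g + 24*sqrt(2)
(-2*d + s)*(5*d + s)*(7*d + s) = -70*d^3 + 11*d^2*s + 10*d*s^2 + s^3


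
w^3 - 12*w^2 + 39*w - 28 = (w - 7)*(w - 4)*(w - 1)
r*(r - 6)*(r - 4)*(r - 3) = r^4 - 13*r^3 + 54*r^2 - 72*r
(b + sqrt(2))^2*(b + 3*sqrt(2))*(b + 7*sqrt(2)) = b^4 + 12*sqrt(2)*b^3 + 84*b^2 + 104*sqrt(2)*b + 84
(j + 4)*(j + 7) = j^2 + 11*j + 28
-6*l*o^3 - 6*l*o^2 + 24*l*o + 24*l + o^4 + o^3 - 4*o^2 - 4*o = (-6*l + o)*(o - 2)*(o + 1)*(o + 2)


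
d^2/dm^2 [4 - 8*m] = 0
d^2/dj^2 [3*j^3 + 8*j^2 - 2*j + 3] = 18*j + 16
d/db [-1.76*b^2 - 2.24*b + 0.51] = -3.52*b - 2.24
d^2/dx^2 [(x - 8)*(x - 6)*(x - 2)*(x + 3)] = 12*x^2 - 78*x + 56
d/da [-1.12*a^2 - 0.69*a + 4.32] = -2.24*a - 0.69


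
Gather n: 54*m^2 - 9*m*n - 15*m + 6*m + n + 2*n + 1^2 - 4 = 54*m^2 - 9*m + n*(3 - 9*m) - 3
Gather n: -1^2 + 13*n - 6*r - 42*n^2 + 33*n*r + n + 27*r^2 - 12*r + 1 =-42*n^2 + n*(33*r + 14) + 27*r^2 - 18*r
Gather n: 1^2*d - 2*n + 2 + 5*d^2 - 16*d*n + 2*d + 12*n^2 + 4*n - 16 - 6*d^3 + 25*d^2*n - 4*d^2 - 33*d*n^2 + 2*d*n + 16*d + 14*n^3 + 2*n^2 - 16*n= -6*d^3 + d^2 + 19*d + 14*n^3 + n^2*(14 - 33*d) + n*(25*d^2 - 14*d - 14) - 14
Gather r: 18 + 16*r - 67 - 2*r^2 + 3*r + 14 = -2*r^2 + 19*r - 35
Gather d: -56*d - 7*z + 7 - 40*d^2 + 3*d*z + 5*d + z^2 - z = -40*d^2 + d*(3*z - 51) + z^2 - 8*z + 7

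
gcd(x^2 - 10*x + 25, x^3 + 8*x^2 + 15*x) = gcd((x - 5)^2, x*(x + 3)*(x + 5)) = 1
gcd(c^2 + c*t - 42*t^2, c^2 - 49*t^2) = c + 7*t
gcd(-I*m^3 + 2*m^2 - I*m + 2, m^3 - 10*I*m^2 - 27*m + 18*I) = m - I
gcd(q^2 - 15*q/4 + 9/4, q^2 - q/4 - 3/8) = q - 3/4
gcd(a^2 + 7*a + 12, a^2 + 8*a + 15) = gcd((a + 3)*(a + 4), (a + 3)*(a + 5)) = a + 3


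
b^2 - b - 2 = (b - 2)*(b + 1)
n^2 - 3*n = n*(n - 3)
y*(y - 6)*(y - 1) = y^3 - 7*y^2 + 6*y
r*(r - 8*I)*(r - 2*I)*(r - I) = r^4 - 11*I*r^3 - 26*r^2 + 16*I*r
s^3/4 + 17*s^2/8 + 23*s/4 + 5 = (s/4 + 1)*(s + 2)*(s + 5/2)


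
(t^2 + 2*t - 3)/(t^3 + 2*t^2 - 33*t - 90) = (t - 1)/(t^2 - t - 30)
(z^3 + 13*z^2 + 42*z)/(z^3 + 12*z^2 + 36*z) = (z + 7)/(z + 6)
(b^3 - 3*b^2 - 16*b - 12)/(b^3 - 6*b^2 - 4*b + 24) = (b + 1)/(b - 2)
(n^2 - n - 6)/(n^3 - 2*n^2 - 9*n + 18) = (n + 2)/(n^2 + n - 6)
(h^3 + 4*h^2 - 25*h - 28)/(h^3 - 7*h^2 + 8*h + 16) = (h + 7)/(h - 4)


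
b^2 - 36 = (b - 6)*(b + 6)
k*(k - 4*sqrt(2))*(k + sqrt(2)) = k^3 - 3*sqrt(2)*k^2 - 8*k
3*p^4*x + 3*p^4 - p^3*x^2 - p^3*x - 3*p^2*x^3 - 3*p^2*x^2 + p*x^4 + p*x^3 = (-3*p + x)*(-p + x)*(p + x)*(p*x + p)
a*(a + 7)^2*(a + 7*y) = a^4 + 7*a^3*y + 14*a^3 + 98*a^2*y + 49*a^2 + 343*a*y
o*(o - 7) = o^2 - 7*o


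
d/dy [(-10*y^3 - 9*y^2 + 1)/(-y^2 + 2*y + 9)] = 2*(5*y^4 - 20*y^3 - 144*y^2 - 80*y - 1)/(y^4 - 4*y^3 - 14*y^2 + 36*y + 81)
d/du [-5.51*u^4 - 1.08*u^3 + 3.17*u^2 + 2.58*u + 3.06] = -22.04*u^3 - 3.24*u^2 + 6.34*u + 2.58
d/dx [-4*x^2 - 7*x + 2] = -8*x - 7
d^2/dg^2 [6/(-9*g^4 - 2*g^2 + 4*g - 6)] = 24*((27*g^2 + 1)*(9*g^4 + 2*g^2 - 4*g + 6) - 8*(9*g^3 + g - 1)^2)/(9*g^4 + 2*g^2 - 4*g + 6)^3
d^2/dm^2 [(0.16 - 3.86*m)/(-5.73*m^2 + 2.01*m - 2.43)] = ((17.3508 - 132.7068*m)*(5.73*m^2 - 2.01*m + 2.43) + (3.86*m - 0.16)*(11.46*m - 2.01)*(22.92*m - 4.02))/(5.73*m^2 - 2.01*m + 2.43)^3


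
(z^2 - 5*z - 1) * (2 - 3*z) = -3*z^3 + 17*z^2 - 7*z - 2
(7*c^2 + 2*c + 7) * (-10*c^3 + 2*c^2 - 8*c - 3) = -70*c^5 - 6*c^4 - 122*c^3 - 23*c^2 - 62*c - 21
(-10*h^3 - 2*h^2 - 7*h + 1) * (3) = -30*h^3 - 6*h^2 - 21*h + 3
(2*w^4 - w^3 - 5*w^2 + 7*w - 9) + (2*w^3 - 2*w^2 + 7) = 2*w^4 + w^3 - 7*w^2 + 7*w - 2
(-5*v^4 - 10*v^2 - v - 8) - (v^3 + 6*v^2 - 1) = -5*v^4 - v^3 - 16*v^2 - v - 7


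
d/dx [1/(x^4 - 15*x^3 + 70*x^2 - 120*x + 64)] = (-4*x^3 + 45*x^2 - 140*x + 120)/(x^4 - 15*x^3 + 70*x^2 - 120*x + 64)^2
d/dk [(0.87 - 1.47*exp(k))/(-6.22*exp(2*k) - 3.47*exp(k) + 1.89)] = (-9.1434*exp(2*k) + 10.8228*exp(k) + 0.240600000000001)*exp(k)/(38.6884*exp(4*k) + 43.1668*exp(3*k) - 11.4707*exp(2*k) - 13.1166*exp(k) + 3.5721)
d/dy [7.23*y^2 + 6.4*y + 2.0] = 14.46*y + 6.4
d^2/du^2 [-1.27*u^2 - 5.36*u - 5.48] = -2.54000000000000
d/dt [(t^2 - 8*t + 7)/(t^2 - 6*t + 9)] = 2*(t + 5)/(t^3 - 9*t^2 + 27*t - 27)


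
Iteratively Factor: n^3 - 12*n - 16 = (n + 2)*(n^2 - 2*n - 8) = (n - 4)*(n + 2)*(n + 2)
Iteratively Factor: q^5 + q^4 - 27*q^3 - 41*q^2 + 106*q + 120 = (q - 2)*(q^4 + 3*q^3 - 21*q^2 - 83*q - 60) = (q - 2)*(q + 1)*(q^3 + 2*q^2 - 23*q - 60) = (q - 2)*(q + 1)*(q + 4)*(q^2 - 2*q - 15) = (q - 5)*(q - 2)*(q + 1)*(q + 4)*(q + 3)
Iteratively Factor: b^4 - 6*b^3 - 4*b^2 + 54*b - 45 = (b - 3)*(b^3 - 3*b^2 - 13*b + 15) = (b - 3)*(b + 3)*(b^2 - 6*b + 5) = (b - 5)*(b - 3)*(b + 3)*(b - 1)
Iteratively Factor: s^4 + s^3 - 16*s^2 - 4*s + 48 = (s + 2)*(s^3 - s^2 - 14*s + 24) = (s + 2)*(s + 4)*(s^2 - 5*s + 6) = (s - 3)*(s + 2)*(s + 4)*(s - 2)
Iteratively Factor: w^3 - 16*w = (w + 4)*(w^2 - 4*w) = (w - 4)*(w + 4)*(w)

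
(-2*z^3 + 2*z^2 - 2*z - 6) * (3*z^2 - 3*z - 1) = -6*z^5 + 12*z^4 - 10*z^3 - 14*z^2 + 20*z + 6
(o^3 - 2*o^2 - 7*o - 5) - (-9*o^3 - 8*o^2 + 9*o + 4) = 10*o^3 + 6*o^2 - 16*o - 9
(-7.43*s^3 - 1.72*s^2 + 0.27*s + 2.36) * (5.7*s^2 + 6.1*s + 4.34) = -42.351*s^5 - 55.127*s^4 - 41.1992*s^3 + 7.6342*s^2 + 15.5678*s + 10.2424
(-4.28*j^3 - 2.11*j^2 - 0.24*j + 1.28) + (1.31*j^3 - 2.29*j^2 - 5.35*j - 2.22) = -2.97*j^3 - 4.4*j^2 - 5.59*j - 0.94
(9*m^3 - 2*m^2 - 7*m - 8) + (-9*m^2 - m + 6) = 9*m^3 - 11*m^2 - 8*m - 2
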